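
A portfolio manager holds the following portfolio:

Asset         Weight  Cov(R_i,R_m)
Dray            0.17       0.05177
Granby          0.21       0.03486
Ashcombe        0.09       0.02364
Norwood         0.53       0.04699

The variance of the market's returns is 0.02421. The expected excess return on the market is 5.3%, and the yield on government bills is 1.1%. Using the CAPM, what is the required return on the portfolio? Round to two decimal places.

β_Dray = 0.05177 / 0.02421 = 2.1384
β_Granby = 0.03486 / 0.02421 = 1.4399
β_Ashcombe = 0.02364 / 0.02421 = 0.9765
β_Norwood = 0.04699 / 0.02421 = 1.9409
β_P = Σ w_i β_i = 0.17×2.1384 + 0.21×1.4399 + 0.09×0.9765 + 0.53×1.9409 = 1.7825
E(R_P) = R_f + β_P × MRP = 1.1% + 1.7825 × 5.3% = 10.55%

10.55%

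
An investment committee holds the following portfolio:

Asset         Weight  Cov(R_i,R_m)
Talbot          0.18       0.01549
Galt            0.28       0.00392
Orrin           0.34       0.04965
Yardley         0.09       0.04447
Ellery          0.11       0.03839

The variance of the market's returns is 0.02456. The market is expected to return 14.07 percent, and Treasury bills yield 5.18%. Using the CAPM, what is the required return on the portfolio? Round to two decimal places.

β_Talbot = 0.01549 / 0.02456 = 0.6307
β_Galt = 0.00392 / 0.02456 = 0.1596
β_Orrin = 0.04965 / 0.02456 = 2.0216
β_Yardley = 0.04447 / 0.02456 = 1.8107
β_Ellery = 0.03839 / 0.02456 = 1.5631
β_P = Σ w_i β_i = 0.18×0.6307 + 0.28×0.1596 + 0.34×2.0216 + 0.09×1.8107 + 0.11×1.5631 = 1.1805
MRP = 14.07% − 5.18% = 8.89%
E(R_P) = R_f + β_P × MRP = 5.18% + 1.1805 × 8.89% = 15.67%

15.67%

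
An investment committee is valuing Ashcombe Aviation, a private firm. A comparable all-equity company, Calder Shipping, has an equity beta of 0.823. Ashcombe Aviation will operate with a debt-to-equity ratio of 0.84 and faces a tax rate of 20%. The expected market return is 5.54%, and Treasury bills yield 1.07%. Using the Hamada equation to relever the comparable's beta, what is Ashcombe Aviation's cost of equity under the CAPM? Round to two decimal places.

β_L = β_U × [1 + (1 − t)(D/E)] = 0.823 × [1 + (1 − 0.20) × 0.84]
    = 0.823 × [1 + 0.80 × 0.84] = 0.823 × 1.6720 = 1.3761
MRP = 5.54% − 1.07% = 4.47%
E(R) = R_f + β_L × MRP = 1.07% + 1.3761 × 4.47% = 7.22%

7.22%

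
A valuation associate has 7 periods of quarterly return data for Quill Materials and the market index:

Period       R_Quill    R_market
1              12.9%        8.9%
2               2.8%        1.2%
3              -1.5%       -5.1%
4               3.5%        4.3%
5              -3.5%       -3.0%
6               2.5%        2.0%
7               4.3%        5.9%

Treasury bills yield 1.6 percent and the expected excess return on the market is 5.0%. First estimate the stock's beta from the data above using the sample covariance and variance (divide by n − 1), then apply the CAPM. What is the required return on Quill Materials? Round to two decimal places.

Mean R_i = (12.9 + 2.8 − 1.5 + 3.5 − 3.5 + 2.5 + 4.3) / 7 = 3.0000%
Mean R_m = (8.9 + 1.2 − 5.1 + 4.3 − 3.0 + 2.0 + 5.9) / 7 = 2.0286%
Σ(R_i − R̄_i)(R_m − R̄_m) = 139.1400  ⇒  Cov = 139.1400 / 6 = 23.1900
Σ(R_m − R̄_m)² = 144.1543  ⇒  Var(R_m) = 144.1543 / 6 = 24.0257
β = Cov / Var(R_m) = 23.1900 / 24.0257 = 0.9652
E(R) = R_f + β × MRP = 1.6% + 0.9652 × 5.0% = 6.43%

6.43%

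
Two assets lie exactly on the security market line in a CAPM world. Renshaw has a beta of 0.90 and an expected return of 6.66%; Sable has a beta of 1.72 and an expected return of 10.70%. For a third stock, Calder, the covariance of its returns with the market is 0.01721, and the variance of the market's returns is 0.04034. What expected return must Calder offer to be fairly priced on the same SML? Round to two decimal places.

MRP = (10.70% − 6.66%) / (1.72 − 0.90) = 4.9268%
R_f = 6.66% − 0.90 × 4.9268% = 2.2259%
β_Calder = Cov / Var(R_m) = 0.01721 / 0.04034 = 0.4266
E(R_Calder) = R_f + β × MRP = 2.2259% + 0.4266 × 4.9268% = 4.33%

4.33%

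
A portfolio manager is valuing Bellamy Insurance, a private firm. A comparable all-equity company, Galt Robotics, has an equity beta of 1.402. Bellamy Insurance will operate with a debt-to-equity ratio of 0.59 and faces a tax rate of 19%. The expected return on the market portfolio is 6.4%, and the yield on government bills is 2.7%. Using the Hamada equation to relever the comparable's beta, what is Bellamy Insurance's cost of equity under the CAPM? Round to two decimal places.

10.37%

β_L = β_U × [1 + (1 − t)(D/E)] = 1.402 × [1 + (1 − 0.19) × 0.59]
    = 1.402 × [1 + 0.81 × 0.59] = 1.402 × 1.4779 = 2.0720
MRP = 6.4% − 2.7% = 3.70%
E(R) = R_f + β_L × MRP = 2.7% + 2.0720 × 3.7% = 10.37%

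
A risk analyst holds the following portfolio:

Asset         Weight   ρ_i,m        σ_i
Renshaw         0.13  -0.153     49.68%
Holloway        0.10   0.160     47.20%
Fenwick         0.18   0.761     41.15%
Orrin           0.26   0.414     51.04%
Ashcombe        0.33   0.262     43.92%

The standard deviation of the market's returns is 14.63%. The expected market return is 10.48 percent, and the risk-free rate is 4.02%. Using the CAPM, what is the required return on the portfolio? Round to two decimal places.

10.51%

β_Renshaw = -0.153 × 49.68% / 14.63% = -0.5196
β_Holloway = 0.160 × 47.20% / 14.63% = 0.5162
β_Fenwick = 0.761 × 41.15% / 14.63% = 2.1405
β_Orrin = 0.414 × 51.04% / 14.63% = 1.4443
β_Ashcombe = 0.262 × 43.92% / 14.63% = 0.7865
β_P = Σ w_i β_i = 0.13×-0.5196 + 0.10×0.5162 + 0.18×2.1405 + 0.26×1.4443 + 0.33×0.7865 = 1.0044
MRP = 10.48% − 4.02% = 6.46%
E(R_P) = R_f + β_P × MRP = 4.02% + 1.0044 × 6.46% = 10.51%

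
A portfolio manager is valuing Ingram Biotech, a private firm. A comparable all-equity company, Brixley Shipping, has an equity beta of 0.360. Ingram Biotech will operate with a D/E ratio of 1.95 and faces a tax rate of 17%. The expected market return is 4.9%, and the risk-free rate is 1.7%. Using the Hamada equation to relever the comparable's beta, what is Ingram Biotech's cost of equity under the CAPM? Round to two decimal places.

4.72%

β_L = β_U × [1 + (1 − t)(D/E)] = 0.360 × [1 + (1 − 0.17) × 1.95]
    = 0.360 × [1 + 0.83 × 1.95] = 0.360 × 2.6185 = 0.9427
MRP = 4.9% − 1.7% = 3.20%
E(R) = R_f + β_L × MRP = 1.7% + 0.9427 × 3.2% = 4.72%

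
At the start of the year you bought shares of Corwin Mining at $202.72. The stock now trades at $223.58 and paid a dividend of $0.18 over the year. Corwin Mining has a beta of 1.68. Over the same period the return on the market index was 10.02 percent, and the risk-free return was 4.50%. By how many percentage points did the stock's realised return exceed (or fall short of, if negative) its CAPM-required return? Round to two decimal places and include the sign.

-3.39%

Realised HPR = (P1 + D1 − P0) / P0 = (223.58 + 0.18 − 202.72) / 202.72 = 21.04 / 202.72 = 10.3788%
MRP = 10.02% − 4.50% = 5.52%
CAPM required = R_f + β·MRP = 4.50% + 1.68 × 5.52% = 13.7736%
α = realised − required = 10.3788% − 13.7736% = -3.39%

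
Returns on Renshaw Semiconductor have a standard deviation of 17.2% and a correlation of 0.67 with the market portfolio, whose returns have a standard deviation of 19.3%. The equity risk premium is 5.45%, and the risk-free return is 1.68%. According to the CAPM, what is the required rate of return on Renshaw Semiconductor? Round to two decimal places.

4.93%

β = ρ × σ_i / σ_m = 0.67 × 17.2% / 19.3% = 0.5971
E(R) = 1.68% + 0.5971 × 5.45% = 4.93%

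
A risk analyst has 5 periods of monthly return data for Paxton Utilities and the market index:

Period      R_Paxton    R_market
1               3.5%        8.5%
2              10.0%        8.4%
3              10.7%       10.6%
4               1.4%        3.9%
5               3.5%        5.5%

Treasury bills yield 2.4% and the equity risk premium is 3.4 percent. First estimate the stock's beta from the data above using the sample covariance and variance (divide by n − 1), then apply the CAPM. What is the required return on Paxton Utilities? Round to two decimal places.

6.86%

Mean R_i = (3.5 + 10.0 + 10.7 + 1.4 + 3.5) / 5 = 5.8200%
Mean R_m = (8.5 + 8.4 + 10.6 + 3.9 + 5.5) / 5 = 7.3800%
Σ(R_i − R̄_i)(R_m − R̄_m) = 37.1220  ⇒  Cov = 37.1220 / 4 = 9.2805
Σ(R_m − R̄_m)² = 28.3080  ⇒  Var(R_m) = 28.3080 / 4 = 7.0770
β = Cov / Var(R_m) = 9.2805 / 7.0770 = 1.3114
E(R) = R_f + β × MRP = 2.4% + 1.3114 × 3.4% = 6.86%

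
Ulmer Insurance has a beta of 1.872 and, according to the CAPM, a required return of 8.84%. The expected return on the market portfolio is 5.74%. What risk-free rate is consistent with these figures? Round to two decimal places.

E(R) = R_f + β(E(R_m) − R_f) = R_f(1 − β) + β·E(R_m)
8.84% = R_f × (1 − 1.872) + 1.872 × 5.74%
8.84% = R_f × -0.872 + 10.74528%
R_f = (8.84% − 10.74528%) / -0.872 = 2.18%

2.18%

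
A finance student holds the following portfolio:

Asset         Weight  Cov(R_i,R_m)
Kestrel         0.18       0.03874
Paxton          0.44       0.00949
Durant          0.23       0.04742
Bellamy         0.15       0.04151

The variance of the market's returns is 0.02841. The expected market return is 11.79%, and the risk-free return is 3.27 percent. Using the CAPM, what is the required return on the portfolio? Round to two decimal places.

11.75%

β_Kestrel = 0.03874 / 0.02841 = 1.3636
β_Paxton = 0.00949 / 0.02841 = 0.3340
β_Durant = 0.04742 / 0.02841 = 1.6691
β_Bellamy = 0.04151 / 0.02841 = 1.4611
β_P = Σ w_i β_i = 0.18×1.3636 + 0.44×0.3340 + 0.23×1.6691 + 0.15×1.4611 = 0.9955
MRP = 11.79% − 3.27% = 8.52%
E(R_P) = R_f + β_P × MRP = 3.27% + 0.9955 × 8.52% = 11.75%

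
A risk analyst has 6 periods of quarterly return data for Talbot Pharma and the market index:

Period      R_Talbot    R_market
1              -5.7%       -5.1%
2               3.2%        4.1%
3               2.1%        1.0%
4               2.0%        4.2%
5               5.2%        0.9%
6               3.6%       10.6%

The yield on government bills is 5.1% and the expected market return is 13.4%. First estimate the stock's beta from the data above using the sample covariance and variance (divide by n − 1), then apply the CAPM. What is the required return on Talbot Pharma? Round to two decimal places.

9.35%

Mean R_i = (-5.7 + 3.2 + 2.1 + 2.0 + 5.2 + 3.6) / 6 = 1.7333%
Mean R_m = (-5.1 + 4.1 + 1.0 + 4.2 + 0.9 + 10.6) / 6 = 2.6167%
Σ(R_i − R̄_i)(R_m − R̄_m) = 68.3167  ⇒  Cov = 68.3167 / 5 = 13.6633
Σ(R_m − R̄_m)² = 133.5483  ⇒  Var(R_m) = 133.5483 / 5 = 26.7097
β = Cov / Var(R_m) = 13.6633 / 26.7097 = 0.5115
MRP = 13.4% − 5.1% = 8.30%
E(R) = R_f + β × MRP = 5.1% + 0.5115 × 8.3% = 9.35%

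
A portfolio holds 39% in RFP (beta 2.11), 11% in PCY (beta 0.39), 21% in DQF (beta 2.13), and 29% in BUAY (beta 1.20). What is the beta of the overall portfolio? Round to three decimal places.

β_P = Σ w_i β_i = 0.39×2.11 + 0.11×0.39 + 0.21×2.13 + 0.29×1.20 = 1.6611

1.661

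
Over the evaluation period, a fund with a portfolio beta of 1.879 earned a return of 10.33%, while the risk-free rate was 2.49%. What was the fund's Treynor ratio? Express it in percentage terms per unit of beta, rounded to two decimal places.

Treynor = (R_P − R_f) / β_P = (10.33% − 2.49%) / 1.8790 = 7.84% / 1.8790 = 4.17%

4.17%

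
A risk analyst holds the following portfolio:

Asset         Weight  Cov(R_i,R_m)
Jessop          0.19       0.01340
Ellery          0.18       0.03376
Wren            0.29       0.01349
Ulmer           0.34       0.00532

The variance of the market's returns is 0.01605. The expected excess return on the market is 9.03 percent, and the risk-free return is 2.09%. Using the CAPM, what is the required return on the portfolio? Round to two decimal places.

10.16%

β_Jessop = 0.01340 / 0.01605 = 0.8349
β_Ellery = 0.03376 / 0.01605 = 2.1034
β_Wren = 0.01349 / 0.01605 = 0.8405
β_Ulmer = 0.00532 / 0.01605 = 0.3315
β_P = Σ w_i β_i = 0.19×0.8349 + 0.18×2.1034 + 0.29×0.8405 + 0.34×0.3315 = 0.8937
E(R_P) = R_f + β_P × MRP = 2.09% + 0.8937 × 9.03% = 10.16%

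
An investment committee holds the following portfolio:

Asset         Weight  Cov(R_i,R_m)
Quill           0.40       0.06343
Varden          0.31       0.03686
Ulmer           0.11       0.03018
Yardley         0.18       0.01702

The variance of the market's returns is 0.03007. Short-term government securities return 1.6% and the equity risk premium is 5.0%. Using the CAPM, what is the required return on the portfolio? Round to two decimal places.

β_Quill = 0.06343 / 0.03007 = 2.1094
β_Varden = 0.03686 / 0.03007 = 1.2258
β_Ulmer = 0.03018 / 0.03007 = 1.0037
β_Yardley = 0.01702 / 0.03007 = 0.5660
β_P = Σ w_i β_i = 0.40×2.1094 + 0.31×1.2258 + 0.11×1.0037 + 0.18×0.5660 = 1.4360
E(R_P) = R_f + β_P × MRP = 1.6% + 1.4360 × 5.0% = 8.78%

8.78%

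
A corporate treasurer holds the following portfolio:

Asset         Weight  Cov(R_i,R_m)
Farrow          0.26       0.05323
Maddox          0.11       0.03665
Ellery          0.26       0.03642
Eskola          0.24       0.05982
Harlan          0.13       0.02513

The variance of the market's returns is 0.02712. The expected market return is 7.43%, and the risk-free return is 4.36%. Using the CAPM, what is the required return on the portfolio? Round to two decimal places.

β_Farrow = 0.05323 / 0.02712 = 1.9628
β_Maddox = 0.03665 / 0.02712 = 1.3514
β_Ellery = 0.03642 / 0.02712 = 1.3429
β_Eskola = 0.05982 / 0.02712 = 2.2058
β_Harlan = 0.02513 / 0.02712 = 0.9266
β_P = Σ w_i β_i = 0.26×1.9628 + 0.11×1.3514 + 0.26×1.3429 + 0.24×2.2058 + 0.13×0.9266 = 1.6580
MRP = 7.43% − 4.36% = 3.07%
E(R_P) = R_f + β_P × MRP = 4.36% + 1.6580 × 3.07% = 9.45%

9.45%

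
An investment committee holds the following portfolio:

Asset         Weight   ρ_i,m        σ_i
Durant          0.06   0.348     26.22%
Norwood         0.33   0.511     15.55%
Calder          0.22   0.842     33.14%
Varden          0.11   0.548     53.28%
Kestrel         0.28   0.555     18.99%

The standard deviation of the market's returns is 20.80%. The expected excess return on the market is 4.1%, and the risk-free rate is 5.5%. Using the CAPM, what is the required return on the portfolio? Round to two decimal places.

β_Durant = 0.348 × 26.22% / 20.80% = 0.4387
β_Norwood = 0.511 × 15.55% / 20.80% = 0.3820
β_Calder = 0.842 × 33.14% / 20.80% = 1.3415
β_Varden = 0.548 × 53.28% / 20.80% = 1.4037
β_Kestrel = 0.555 × 18.99% / 20.80% = 0.5067
β_P = Σ w_i β_i = 0.06×0.4387 + 0.33×0.3820 + 0.22×1.3415 + 0.11×1.4037 + 0.28×0.5067 = 0.7438
E(R_P) = R_f + β_P × MRP = 5.5% + 0.7438 × 4.1% = 8.55%

8.55%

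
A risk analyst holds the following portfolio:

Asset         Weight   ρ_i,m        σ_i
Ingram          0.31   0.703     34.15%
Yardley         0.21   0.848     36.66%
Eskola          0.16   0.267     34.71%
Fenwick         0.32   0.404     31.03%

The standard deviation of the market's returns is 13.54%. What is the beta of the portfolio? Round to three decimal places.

1.438

β_Ingram = 0.703 × 34.15% / 13.54% = 1.7731
β_Yardley = 0.848 × 36.66% / 13.54% = 2.2960
β_Eskola = 0.267 × 34.71% / 13.54% = 0.6845
β_Fenwick = 0.404 × 31.03% / 13.54% = 0.9259
β_P = Σ w_i β_i = 0.31×1.7731 + 0.21×2.2960 + 0.16×0.6845 + 0.32×0.9259 = 1.4376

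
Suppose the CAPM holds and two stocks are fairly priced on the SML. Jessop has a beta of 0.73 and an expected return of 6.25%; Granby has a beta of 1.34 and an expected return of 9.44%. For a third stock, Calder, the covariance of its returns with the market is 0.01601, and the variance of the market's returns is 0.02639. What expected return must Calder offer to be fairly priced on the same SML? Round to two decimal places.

5.61%

MRP = (9.44% − 6.25%) / (1.34 − 0.73) = 5.2295%
R_f = 6.25% − 0.73 × 5.2295% = 2.4325%
β_Calder = Cov / Var(R_m) = 0.01601 / 0.02639 = 0.6067
E(R_Calder) = R_f + β × MRP = 2.4325% + 0.6067 × 5.2295% = 5.61%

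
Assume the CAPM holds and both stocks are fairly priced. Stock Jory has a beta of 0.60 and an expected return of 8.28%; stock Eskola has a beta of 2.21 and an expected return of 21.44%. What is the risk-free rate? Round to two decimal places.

3.38%

Both satisfy E(R) = R_f + β·MRP, so the slope of the SML is
MRP = (21.44% − 8.28%) / (2.21 − 0.60) = 13.16% / 1.61 = 8.1739%
R_f = E(R_Jory) − β_Jory·MRP = 8.28% − 0.60 × 8.1739% = 3.3757%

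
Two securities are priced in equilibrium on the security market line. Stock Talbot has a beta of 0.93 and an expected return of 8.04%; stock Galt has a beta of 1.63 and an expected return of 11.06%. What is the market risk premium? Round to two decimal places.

Both satisfy E(R) = R_f + β·MRP, so the slope of the SML is
MRP = (11.06% − 8.04%) / (1.63 − 0.93) = 3.02% / 0.70 = 4.3143%

4.31%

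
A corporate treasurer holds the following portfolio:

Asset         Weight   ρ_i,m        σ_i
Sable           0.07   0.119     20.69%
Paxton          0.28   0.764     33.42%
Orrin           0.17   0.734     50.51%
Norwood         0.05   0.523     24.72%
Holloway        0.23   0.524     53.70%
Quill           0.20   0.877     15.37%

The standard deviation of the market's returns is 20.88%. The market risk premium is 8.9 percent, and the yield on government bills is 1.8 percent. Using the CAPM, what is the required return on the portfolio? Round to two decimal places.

β_Sable = 0.119 × 20.69% / 20.88% = 0.1179
β_Paxton = 0.764 × 33.42% / 20.88% = 1.2228
β_Orrin = 0.734 × 50.51% / 20.88% = 1.7756
β_Norwood = 0.523 × 24.72% / 20.88% = 0.6192
β_Holloway = 0.524 × 53.70% / 20.88% = 1.3476
β_Quill = 0.877 × 15.37% / 20.88% = 0.6456
β_P = Σ w_i β_i = 0.07×0.1179 + 0.28×1.2228 + 0.17×1.7756 + 0.05×0.6192 + 0.23×1.3476 + 0.20×0.6456 = 1.1225
E(R_P) = R_f + β_P × MRP = 1.8% + 1.1225 × 8.9% = 11.79%

11.79%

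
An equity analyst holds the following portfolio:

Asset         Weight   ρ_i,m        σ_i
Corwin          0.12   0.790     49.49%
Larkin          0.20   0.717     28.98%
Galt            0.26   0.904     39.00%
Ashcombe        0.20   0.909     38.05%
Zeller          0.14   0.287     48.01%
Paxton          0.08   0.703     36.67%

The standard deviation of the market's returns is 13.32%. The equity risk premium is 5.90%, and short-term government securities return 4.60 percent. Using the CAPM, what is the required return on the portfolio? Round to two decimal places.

β_Corwin = 0.790 × 49.49% / 13.32% = 2.9352
β_Larkin = 0.717 × 28.98% / 13.32% = 1.5600
β_Galt = 0.904 × 39.00% / 13.32% = 2.6468
β_Ashcombe = 0.909 × 38.05% / 13.32% = 2.5967
β_Zeller = 0.287 × 48.01% / 13.32% = 1.0344
β_Paxton = 0.703 × 36.67% / 13.32% = 1.9354
β_P = Σ w_i β_i = 0.12×2.9352 + 0.20×1.5600 + 0.26×2.6468 + 0.20×2.5967 + 0.14×1.0344 + 0.08×1.9354 = 2.1714
E(R_P) = R_f + β_P × MRP = 4.60% + 2.1714 × 5.90% = 17.41%

17.41%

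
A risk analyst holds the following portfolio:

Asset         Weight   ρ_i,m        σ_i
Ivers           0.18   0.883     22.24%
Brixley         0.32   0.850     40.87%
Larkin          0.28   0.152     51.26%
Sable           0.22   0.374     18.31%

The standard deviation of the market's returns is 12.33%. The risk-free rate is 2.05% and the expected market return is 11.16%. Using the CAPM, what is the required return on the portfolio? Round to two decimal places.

15.60%

β_Ivers = 0.883 × 22.24% / 12.33% = 1.5927
β_Brixley = 0.850 × 40.87% / 12.33% = 2.8175
β_Larkin = 0.152 × 51.26% / 12.33% = 0.6319
β_Sable = 0.374 × 18.31% / 12.33% = 0.5554
β_P = Σ w_i β_i = 0.18×1.5927 + 0.32×2.8175 + 0.28×0.6319 + 0.22×0.5554 = 1.4874
MRP = 11.16% − 2.05% = 9.11%
E(R_P) = R_f + β_P × MRP = 2.05% + 1.4874 × 9.11% = 15.60%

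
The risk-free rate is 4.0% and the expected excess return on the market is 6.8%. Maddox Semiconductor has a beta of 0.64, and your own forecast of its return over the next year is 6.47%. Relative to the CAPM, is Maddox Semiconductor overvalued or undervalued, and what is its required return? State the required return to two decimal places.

Overvalued; required return 8.35%

Required return = R_f + β·MRP = 4.0% + 0.64 × 6.8% = 8.35%
Forecast 6.47% < required 8.35% → the stock plots below the SML → overvalued.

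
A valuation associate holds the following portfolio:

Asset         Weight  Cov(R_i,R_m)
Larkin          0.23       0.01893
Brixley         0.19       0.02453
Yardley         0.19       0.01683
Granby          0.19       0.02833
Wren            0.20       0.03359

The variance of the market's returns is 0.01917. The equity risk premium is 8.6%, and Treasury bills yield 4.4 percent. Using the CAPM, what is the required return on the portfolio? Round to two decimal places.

15.31%

β_Larkin = 0.01893 / 0.01917 = 0.9875
β_Brixley = 0.02453 / 0.01917 = 1.2796
β_Yardley = 0.01683 / 0.01917 = 0.8779
β_Granby = 0.02833 / 0.01917 = 1.4778
β_Wren = 0.03359 / 0.01917 = 1.7522
β_P = Σ w_i β_i = 0.23×0.9875 + 0.19×1.2796 + 0.19×0.8779 + 0.19×1.4778 + 0.20×1.7522 = 1.2683
E(R_P) = R_f + β_P × MRP = 4.4% + 1.2683 × 8.6% = 15.31%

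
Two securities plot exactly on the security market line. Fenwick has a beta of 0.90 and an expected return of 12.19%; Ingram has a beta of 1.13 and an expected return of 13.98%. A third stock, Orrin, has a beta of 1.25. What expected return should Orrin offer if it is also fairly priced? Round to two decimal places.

14.91%

MRP (SML slope) = (13.98% − 12.19%) / (1.13 − 0.90) = 1.79% / 0.23 = 7.7826%
R_f (intercept) = 12.19% − 0.90 × 7.7826% = 5.1857%
E(R_Orrin) = R_f + β × MRP = 5.1857% + 1.25 × 7.7826% = 14.91%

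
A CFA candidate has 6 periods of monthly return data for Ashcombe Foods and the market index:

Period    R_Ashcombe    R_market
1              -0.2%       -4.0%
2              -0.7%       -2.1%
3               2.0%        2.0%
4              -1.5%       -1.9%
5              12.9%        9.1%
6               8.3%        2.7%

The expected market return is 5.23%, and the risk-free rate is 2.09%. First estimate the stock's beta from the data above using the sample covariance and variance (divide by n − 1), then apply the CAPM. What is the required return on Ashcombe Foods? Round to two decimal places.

Mean R_i = (-0.2 − 0.7 + 2.0 − 1.5 + 12.9 + 8.3) / 6 = 3.4667%
Mean R_m = (-4.0 − 2.1 + 2.0 − 1.9 + 9.1 + 2.7) / 6 = 0.9667%
Σ(R_i − R̄_i)(R_m − R̄_m) = 128.8133  ⇒  Cov = 128.8133 / 5 = 25.7627
Σ(R_m − R̄_m)² = 112.5133  ⇒  Var(R_m) = 112.5133 / 5 = 22.5027
β = Cov / Var(R_m) = 25.7627 / 22.5027 = 1.1449
MRP = 5.23% − 2.09% = 3.14%
E(R) = R_f + β × MRP = 2.09% + 1.1449 × 3.14% = 5.68%

5.68%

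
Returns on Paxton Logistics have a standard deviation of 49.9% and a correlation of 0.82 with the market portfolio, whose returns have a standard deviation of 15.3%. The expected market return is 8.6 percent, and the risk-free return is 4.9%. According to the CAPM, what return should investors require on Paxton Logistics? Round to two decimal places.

β = ρ × σ_i / σ_m = 0.82 × 49.9% / 15.3% = 2.6744
MRP = 8.6% − 4.9% = 3.70%
E(R) = 4.9% + 2.6744 × 3.7% = 14.80%

14.80%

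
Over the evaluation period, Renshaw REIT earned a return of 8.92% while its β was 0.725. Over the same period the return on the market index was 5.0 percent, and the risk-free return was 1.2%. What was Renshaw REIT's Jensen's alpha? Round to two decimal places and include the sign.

Market excess return = 5.0% − 1.2% = 3.80%
CAPM benchmark = R_f + β(R_m − R_f) = 1.2% + 0.725 × 3.8% = 3.9550%
α = actual − benchmark = 8.92% − 3.9550% = +4.97%

+4.97%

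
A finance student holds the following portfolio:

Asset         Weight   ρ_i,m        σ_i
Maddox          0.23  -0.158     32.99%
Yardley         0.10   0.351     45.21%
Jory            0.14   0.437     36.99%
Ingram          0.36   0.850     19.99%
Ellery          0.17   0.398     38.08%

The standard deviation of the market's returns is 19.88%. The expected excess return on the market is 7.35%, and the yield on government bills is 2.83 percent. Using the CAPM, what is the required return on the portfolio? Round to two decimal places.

β_Maddox = -0.158 × 32.99% / 19.88% = -0.2622
β_Yardley = 0.351 × 45.21% / 19.88% = 0.7982
β_Jory = 0.437 × 36.99% / 19.88% = 0.8131
β_Ingram = 0.850 × 19.99% / 19.88% = 0.8547
β_Ellery = 0.398 × 38.08% / 19.88% = 0.7624
β_P = Σ w_i β_i = 0.23×-0.2622 + 0.10×0.7982 + 0.14×0.8131 + 0.36×0.8547 + 0.17×0.7624 = 0.5706
E(R_P) = R_f + β_P × MRP = 2.83% + 0.5706 × 7.35% = 7.02%

7.02%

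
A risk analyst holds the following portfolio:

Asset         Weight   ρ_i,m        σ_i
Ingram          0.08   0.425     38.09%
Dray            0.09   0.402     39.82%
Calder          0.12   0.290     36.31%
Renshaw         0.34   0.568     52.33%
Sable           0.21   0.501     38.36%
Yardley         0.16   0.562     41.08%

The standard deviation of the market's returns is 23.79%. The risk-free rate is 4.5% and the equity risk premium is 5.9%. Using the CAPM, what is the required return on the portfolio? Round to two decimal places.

9.92%

β_Ingram = 0.425 × 38.09% / 23.79% = 0.6805
β_Dray = 0.402 × 39.82% / 23.79% = 0.6729
β_Calder = 0.290 × 36.31% / 23.79% = 0.4426
β_Renshaw = 0.568 × 52.33% / 23.79% = 1.2494
β_Sable = 0.501 × 38.36% / 23.79% = 0.8078
β_Yardley = 0.562 × 41.08% / 23.79% = 0.9704
β_P = Σ w_i β_i = 0.08×0.6805 + 0.09×0.6729 + 0.12×0.4426 + 0.34×1.2494 + 0.21×0.8078 + 0.16×0.9704 = 0.9178
E(R_P) = R_f + β_P × MRP = 4.5% + 0.9178 × 5.9% = 9.92%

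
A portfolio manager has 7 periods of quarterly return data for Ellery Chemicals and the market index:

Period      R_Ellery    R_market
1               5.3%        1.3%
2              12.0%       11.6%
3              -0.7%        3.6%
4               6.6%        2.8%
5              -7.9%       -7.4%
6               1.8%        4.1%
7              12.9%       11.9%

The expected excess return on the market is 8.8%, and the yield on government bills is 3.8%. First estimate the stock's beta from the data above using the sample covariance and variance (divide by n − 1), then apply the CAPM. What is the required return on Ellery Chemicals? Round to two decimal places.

12.70%

Mean R_i = (5.3 + 12.0 − 0.7 + 6.6 − 7.9 + 1.8 + 12.9) / 7 = 4.2857%
Mean R_m = (1.3 + 11.6 + 3.6 + 2.8 − 7.4 + 4.1 + 11.9) / 7 = 3.9857%
Σ(R_i − R̄_i)(R_m − R̄_m) = 261.8286  ⇒  Cov = 261.8286 / 6 = 43.6381
Σ(R_m − R̄_m)² = 259.0286  ⇒  Var(R_m) = 259.0286 / 6 = 43.1714
β = Cov / Var(R_m) = 43.6381 / 43.1714 = 1.0108
E(R) = R_f + β × MRP = 3.8% + 1.0108 × 8.8% = 12.70%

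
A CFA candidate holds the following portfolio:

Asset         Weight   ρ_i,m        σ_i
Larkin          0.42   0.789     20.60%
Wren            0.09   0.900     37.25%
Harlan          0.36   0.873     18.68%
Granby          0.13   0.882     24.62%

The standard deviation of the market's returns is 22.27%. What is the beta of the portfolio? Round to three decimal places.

β_Larkin = 0.789 × 20.60% / 22.27% = 0.7298
β_Wren = 0.900 × 37.25% / 22.27% = 1.5054
β_Harlan = 0.873 × 18.68% / 22.27% = 0.7323
β_Granby = 0.882 × 24.62% / 22.27% = 0.9751
β_P = Σ w_i β_i = 0.42×0.7298 + 0.09×1.5054 + 0.36×0.7323 + 0.13×0.9751 = 0.8324

0.832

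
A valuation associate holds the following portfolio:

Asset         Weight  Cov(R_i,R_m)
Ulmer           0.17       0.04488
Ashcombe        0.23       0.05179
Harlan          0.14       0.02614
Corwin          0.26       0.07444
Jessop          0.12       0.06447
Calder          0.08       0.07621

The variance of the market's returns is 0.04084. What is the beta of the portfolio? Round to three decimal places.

1.381

β_Ulmer = 0.04488 / 0.04084 = 1.0989
β_Ashcombe = 0.05179 / 0.04084 = 1.2681
β_Harlan = 0.02614 / 0.04084 = 0.6401
β_Corwin = 0.07444 / 0.04084 = 1.8227
β_Jessop = 0.06447 / 0.04084 = 1.5786
β_Calder = 0.07621 / 0.04084 = 1.8661
β_P = Σ w_i β_i = 0.17×1.0989 + 0.23×1.2681 + 0.14×0.6401 + 0.26×1.8227 + 0.12×1.5786 + 0.08×1.8661 = 1.3807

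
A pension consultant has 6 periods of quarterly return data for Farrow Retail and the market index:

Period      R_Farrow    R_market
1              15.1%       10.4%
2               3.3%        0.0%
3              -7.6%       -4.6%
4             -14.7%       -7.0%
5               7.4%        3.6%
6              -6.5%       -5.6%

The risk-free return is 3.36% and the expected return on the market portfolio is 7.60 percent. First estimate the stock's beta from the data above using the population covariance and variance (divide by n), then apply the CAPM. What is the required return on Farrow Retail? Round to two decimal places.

Mean R_i = (15.1 + 3.3 − 7.6 − 14.7 + 7.4 − 6.5) / 6 = -0.5000%
Mean R_m = (10.4 + 0.0 − 4.6 − 7.0 + 3.6 − 5.6) / 6 = -0.5333%
Σ(R_i − R̄_i)(R_m − R̄_m) = 356.3400  ⇒  Cov = 356.3400 / 6 = 59.3900
Σ(R_m − R̄_m)² = 220.9333  ⇒  Var(R_m) = 220.9333 / 6 = 36.8222
β = Cov / Var(R_m) = 59.3900 / 36.8222 = 1.6129
MRP = 7.60% − 3.36% = 4.24%
E(R) = R_f + β × MRP = 3.36% + 1.6129 × 4.24% = 10.20%

10.20%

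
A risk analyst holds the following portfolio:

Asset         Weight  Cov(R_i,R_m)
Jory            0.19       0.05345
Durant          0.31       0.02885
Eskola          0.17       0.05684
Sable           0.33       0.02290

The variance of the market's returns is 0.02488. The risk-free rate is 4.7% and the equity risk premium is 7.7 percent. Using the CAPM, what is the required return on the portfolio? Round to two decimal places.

15.94%

β_Jory = 0.05345 / 0.02488 = 2.1483
β_Durant = 0.02885 / 0.02488 = 1.1596
β_Eskola = 0.05684 / 0.02488 = 2.2846
β_Sable = 0.02290 / 0.02488 = 0.9204
β_P = Σ w_i β_i = 0.19×2.1483 + 0.31×1.1596 + 0.17×2.2846 + 0.33×0.9204 = 1.4598
E(R_P) = R_f + β_P × MRP = 4.7% + 1.4598 × 7.7% = 15.94%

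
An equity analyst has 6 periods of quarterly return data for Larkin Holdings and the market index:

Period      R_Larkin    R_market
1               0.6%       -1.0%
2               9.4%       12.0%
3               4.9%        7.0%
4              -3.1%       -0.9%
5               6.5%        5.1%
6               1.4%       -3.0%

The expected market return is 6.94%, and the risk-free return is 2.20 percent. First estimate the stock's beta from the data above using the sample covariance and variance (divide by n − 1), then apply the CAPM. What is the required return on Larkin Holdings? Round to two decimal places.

Mean R_i = (0.6 + 9.4 + 4.9 − 3.1 + 6.5 + 1.4) / 6 = 3.2833%
Mean R_m = (-1.0 + 12.0 + 7.0 − 0.9 + 5.1 − 3.0) / 6 = 3.2000%
Σ(R_i − R̄_i)(R_m − R̄_m) = 115.2000  ⇒  Cov = 115.2000 / 5 = 23.0400
Σ(R_m − R̄_m)² = 168.3800  ⇒  Var(R_m) = 168.3800 / 5 = 33.6760
β = Cov / Var(R_m) = 23.0400 / 33.6760 = 0.6842
MRP = 6.94% − 2.20% = 4.74%
E(R) = R_f + β × MRP = 2.20% + 0.6842 × 4.74% = 5.44%

5.44%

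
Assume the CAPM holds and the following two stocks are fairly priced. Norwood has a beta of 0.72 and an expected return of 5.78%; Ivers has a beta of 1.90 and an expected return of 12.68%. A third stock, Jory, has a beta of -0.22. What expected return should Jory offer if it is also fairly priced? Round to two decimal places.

MRP (SML slope) = (12.68% − 5.78%) / (1.90 − 0.72) = 6.90% / 1.18 = 5.8475%
R_f (intercept) = 5.78% − 0.72 × 5.8475% = 1.5698%
E(R_Jory) = R_f + β × MRP = 1.5698% + -0.22 × 5.8475% = 0.28%

0.28%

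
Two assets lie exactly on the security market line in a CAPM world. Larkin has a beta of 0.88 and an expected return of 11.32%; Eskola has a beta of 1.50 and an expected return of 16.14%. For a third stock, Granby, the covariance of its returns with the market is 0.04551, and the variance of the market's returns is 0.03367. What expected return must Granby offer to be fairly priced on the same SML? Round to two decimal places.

MRP = (16.14% − 11.32%) / (1.50 − 0.88) = 7.7742%
R_f = 11.32% − 0.88 × 7.7742% = 4.4787%
β_Granby = Cov / Var(R_m) = 0.04551 / 0.03367 = 1.3516
E(R_Granby) = R_f + β × MRP = 4.4787% + 1.3516 × 7.7742% = 14.99%

14.99%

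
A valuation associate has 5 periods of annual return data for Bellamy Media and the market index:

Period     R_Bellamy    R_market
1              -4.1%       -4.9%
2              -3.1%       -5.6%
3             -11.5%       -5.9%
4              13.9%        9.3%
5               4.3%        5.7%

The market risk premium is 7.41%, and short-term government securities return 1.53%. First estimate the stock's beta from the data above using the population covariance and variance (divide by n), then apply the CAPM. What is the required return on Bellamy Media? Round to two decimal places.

10.72%

Mean R_i = (-4.1 − 3.1 − 11.5 + 13.9 + 4.3) / 5 = -0.1000%
Mean R_m = (-4.9 − 5.6 − 5.9 + 9.3 + 5.7) / 5 = -0.2800%
Σ(R_i − R̄_i)(R_m − R̄_m) = 258.9400  ⇒  Cov = 258.9400 / 5 = 51.7880
Σ(R_m − R̄_m)² = 208.7680  ⇒  Var(R_m) = 208.7680 / 5 = 41.7536
β = Cov / Var(R_m) = 51.7880 / 41.7536 = 1.2403
E(R) = R_f + β × MRP = 1.53% + 1.2403 × 7.41% = 10.72%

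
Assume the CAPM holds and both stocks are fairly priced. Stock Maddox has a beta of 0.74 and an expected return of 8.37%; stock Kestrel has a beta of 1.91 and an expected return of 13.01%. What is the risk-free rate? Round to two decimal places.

Both satisfy E(R) = R_f + β·MRP, so the slope of the SML is
MRP = (13.01% − 8.37%) / (1.91 − 0.74) = 4.64% / 1.17 = 3.9658%
R_f = E(R_Maddox) − β_Maddox·MRP = 8.37% − 0.74 × 3.9658% = 5.4353%

5.44%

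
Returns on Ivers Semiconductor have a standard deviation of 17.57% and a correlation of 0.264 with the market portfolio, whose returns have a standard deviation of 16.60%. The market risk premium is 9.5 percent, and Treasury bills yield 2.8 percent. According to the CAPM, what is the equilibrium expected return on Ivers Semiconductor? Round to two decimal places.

5.45%

β = ρ × σ_i / σ_m = 0.264 × 17.57% / 16.60% = 0.2794
E(R) = 2.8% + 0.2794 × 9.5% = 5.45%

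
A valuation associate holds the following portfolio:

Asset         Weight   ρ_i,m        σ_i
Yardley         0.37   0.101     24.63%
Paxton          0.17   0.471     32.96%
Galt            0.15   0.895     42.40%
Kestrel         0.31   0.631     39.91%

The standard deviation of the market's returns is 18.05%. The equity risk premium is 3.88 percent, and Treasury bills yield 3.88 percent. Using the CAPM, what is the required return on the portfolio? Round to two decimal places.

7.55%

β_Yardley = 0.101 × 24.63% / 18.05% = 0.1378
β_Paxton = 0.471 × 32.96% / 18.05% = 0.8601
β_Galt = 0.895 × 42.40% / 18.05% = 2.1024
β_Kestrel = 0.631 × 39.91% / 18.05% = 1.3952
β_P = Σ w_i β_i = 0.37×0.1378 + 0.17×0.8601 + 0.15×2.1024 + 0.31×1.3952 = 0.9451
E(R_P) = R_f + β_P × MRP = 3.88% + 0.9451 × 3.88% = 7.55%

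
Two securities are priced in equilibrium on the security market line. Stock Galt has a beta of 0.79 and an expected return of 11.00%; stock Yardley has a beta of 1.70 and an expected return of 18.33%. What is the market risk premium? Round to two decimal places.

8.05%

Both satisfy E(R) = R_f + β·MRP, so the slope of the SML is
MRP = (18.33% − 11.00%) / (1.70 − 0.79) = 7.33% / 0.91 = 8.0549%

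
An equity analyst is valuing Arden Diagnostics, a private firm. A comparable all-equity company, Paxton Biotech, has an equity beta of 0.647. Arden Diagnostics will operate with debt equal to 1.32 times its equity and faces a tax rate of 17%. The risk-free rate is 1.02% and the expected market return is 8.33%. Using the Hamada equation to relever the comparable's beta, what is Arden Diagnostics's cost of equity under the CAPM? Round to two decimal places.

10.93%

β_L = β_U × [1 + (1 − t)(D/E)] = 0.647 × [1 + (1 − 0.17) × 1.32]
    = 0.647 × [1 + 0.83 × 1.32] = 0.647 × 2.0956 = 1.3559
MRP = 8.33% − 1.02% = 7.31%
E(R) = R_f + β_L × MRP = 1.02% + 1.3559 × 7.31% = 10.93%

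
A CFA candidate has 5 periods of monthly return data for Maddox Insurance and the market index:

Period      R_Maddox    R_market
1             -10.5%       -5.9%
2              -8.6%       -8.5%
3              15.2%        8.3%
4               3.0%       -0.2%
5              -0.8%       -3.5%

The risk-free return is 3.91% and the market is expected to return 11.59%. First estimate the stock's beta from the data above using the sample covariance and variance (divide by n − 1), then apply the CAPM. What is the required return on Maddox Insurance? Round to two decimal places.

Mean R_i = (-10.5 − 8.6 + 15.2 + 3.0 − 0.8) / 5 = -0.3400%
Mean R_m = (-5.9 − 8.5 + 8.3 − 0.2 − 3.5) / 5 = -1.9600%
Σ(R_i − R̄_i)(R_m − R̄_m) = 260.0780  ⇒  Cov = 260.0780 / 4 = 65.0195
Σ(R_m − R̄_m)² = 169.0320  ⇒  Var(R_m) = 169.0320 / 4 = 42.2580
β = Cov / Var(R_m) = 65.0195 / 42.2580 = 1.5386
MRP = 11.59% − 3.91% = 7.68%
E(R) = R_f + β × MRP = 3.91% + 1.5386 × 7.68% = 15.73%

15.73%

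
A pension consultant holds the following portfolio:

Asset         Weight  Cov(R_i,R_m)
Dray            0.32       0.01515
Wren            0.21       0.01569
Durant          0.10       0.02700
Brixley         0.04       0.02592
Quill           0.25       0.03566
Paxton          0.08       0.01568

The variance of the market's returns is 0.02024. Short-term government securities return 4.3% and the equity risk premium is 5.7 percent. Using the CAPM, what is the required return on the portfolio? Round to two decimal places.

β_Dray = 0.01515 / 0.02024 = 0.7485
β_Wren = 0.01569 / 0.02024 = 0.7752
β_Durant = 0.02700 / 0.02024 = 1.3340
β_Brixley = 0.02592 / 0.02024 = 1.2806
β_Quill = 0.03566 / 0.02024 = 1.7619
β_Paxton = 0.01568 / 0.02024 = 0.7747
β_P = Σ w_i β_i = 0.32×0.7485 + 0.21×0.7752 + 0.10×1.3340 + 0.04×1.2806 + 0.25×1.7619 + 0.08×0.7747 = 1.0894
E(R_P) = R_f + β_P × MRP = 4.3% + 1.0894 × 5.7% = 10.51%

10.51%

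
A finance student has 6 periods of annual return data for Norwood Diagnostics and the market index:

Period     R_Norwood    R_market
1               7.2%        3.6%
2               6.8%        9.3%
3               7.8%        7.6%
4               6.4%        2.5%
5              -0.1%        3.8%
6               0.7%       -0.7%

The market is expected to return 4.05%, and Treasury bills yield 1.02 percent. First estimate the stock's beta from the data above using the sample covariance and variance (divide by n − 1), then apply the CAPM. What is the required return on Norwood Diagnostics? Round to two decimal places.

Mean R_i = (7.2 + 6.8 + 7.8 + 6.4 − 0.1 + 0.7) / 6 = 4.8000%
Mean R_m = (3.6 + 9.3 + 7.6 + 2.5 + 3.8 − 0.7) / 6 = 4.3500%
Σ(R_i − R̄_i)(R_m − R̄_m) = 38.2900  ⇒  Cov = 38.2900 / 5 = 7.6580
Σ(R_m − R̄_m)² = 64.8550  ⇒  Var(R_m) = 64.8550 / 5 = 12.9710
β = Cov / Var(R_m) = 7.6580 / 12.9710 = 0.5904
MRP = 4.05% − 1.02% = 3.03%
E(R) = R_f + β × MRP = 1.02% + 0.5904 × 3.03% = 2.81%

2.81%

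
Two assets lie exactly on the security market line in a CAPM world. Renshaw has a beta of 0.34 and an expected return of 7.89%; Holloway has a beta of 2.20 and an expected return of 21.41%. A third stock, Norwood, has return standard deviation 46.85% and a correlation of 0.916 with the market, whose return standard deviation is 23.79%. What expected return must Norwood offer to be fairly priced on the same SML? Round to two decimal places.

MRP = (21.41% − 7.89%) / (2.20 − 0.34) = 7.2688%
R_f = 7.89% − 0.34 × 7.2688% = 5.4186%
β_Norwood = ρ·σ_i/σ_m = 0.916 × 46.85 / 23.79 = 1.8039
E(R_Norwood) = R_f + β × MRP = 5.4186% + 1.8039 × 7.2688% = 18.53%

18.53%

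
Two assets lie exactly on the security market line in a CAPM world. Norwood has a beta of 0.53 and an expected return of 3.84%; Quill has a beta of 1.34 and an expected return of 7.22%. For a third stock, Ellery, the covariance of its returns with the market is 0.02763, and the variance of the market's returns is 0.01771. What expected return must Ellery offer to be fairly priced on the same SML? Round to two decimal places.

MRP = (7.22% − 3.84%) / (1.34 − 0.53) = 4.1728%
R_f = 3.84% − 0.53 × 4.1728% = 1.6284%
β_Ellery = Cov / Var(R_m) = 0.02763 / 0.01771 = 1.5601
E(R_Ellery) = R_f + β × MRP = 1.6284% + 1.5601 × 4.1728% = 8.14%

8.14%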